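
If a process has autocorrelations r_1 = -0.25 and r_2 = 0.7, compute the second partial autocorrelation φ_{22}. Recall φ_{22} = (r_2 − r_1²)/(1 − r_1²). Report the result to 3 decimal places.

0.680

φ_{22} = (r_2 − r_1²) / (1 − r_1²)
r_1² = (-0.25)² = 0.0625
Numerator = 0.7 − 0.0625 = 0.6375; denominator = 1 − 0.0625 = 0.9375
φ_{22} = 0.6375 / 0.9375 = 0.680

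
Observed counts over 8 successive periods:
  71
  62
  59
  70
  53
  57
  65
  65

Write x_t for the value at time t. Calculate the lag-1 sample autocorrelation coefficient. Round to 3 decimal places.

Mean x̄ = (71 + 62 + 59 + 70 + 53 + 57 + 65 + 65)/8 = 62.7500
Deviations from mean: 8.2500, -0.7500, -3.7500, 7.2500, -9.7500, -5.7500, 2.2500, 2.2500
Σ(x_t−x̄)(x_{t+1}−x̄) = (-6.1875) + (2.8125) + (-27.1875) + (-70.6875) + (56.0625) + (-12.9375) + (5.0625) = -53.0625
Denominator Σ(x_t−x̄)² = 273.5000
r_1 = -53.0625 / 273.5000 = -0.194

-0.194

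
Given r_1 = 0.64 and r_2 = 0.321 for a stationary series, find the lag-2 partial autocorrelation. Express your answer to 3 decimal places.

-0.150

φ_{22} = (r_2 − r_1²) / (1 − r_1²)
r_1² = (0.64)² = 0.4096
Numerator = 0.321 − 0.4096 = -0.0886; denominator = 1 − 0.4096 = 0.5904
φ_{22} = -0.0886 / 0.5904 = -0.150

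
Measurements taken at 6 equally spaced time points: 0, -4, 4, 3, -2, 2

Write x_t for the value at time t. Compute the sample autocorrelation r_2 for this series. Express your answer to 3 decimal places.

-0.379

Mean x̄ = (0 − 4 + 4 + 3 − 2 + 2)/6 = 0.5000
Deviations from mean: -0.5000, -4.5000, 3.5000, 2.5000, -2.5000, 1.5000
Σ(x_t−x̄)(x_{t+2}−x̄) = (-1.7500) + (-11.2500) + (-8.7500) + (3.7500) = -18.0000
Denominator Σ(x_t−x̄)² = 47.5000
r_2 = -18.0000 / 47.5000 = -0.379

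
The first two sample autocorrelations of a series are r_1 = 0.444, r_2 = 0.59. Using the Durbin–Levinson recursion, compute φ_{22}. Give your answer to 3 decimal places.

0.489

φ_{22} = (r_2 − r_1²) / (1 − r_1²)
r_1² = (0.444)² = 0.197136
Numerator = 0.59 − 0.1971 = 0.3929; denominator = 1 − 0.1971 = 0.8029
φ_{22} = 0.3929 / 0.8029 = 0.489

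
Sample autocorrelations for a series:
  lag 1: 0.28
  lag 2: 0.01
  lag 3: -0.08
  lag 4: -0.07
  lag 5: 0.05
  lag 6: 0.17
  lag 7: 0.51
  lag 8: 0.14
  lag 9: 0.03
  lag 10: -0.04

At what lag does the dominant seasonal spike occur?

7

The largest autocorrelation is r_7 = 0.51; the remaining lags stay at or below 0.28. The elevated value at lag 1 (0.28), dropping to 0.01 at lag 2, reflects decaying short-term dependence rather than seasonality.
The dominant spike at lag 7 indicates a seasonal period of 7.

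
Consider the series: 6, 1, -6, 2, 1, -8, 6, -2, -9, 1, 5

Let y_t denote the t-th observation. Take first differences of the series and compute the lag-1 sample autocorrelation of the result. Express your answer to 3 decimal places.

-0.360

First differences Δy: -5, -7, 8, -1, -9, 14, -8, -7, 10, 4
Mean of differences = -0.1000
Numerator Σ(Δy_t−Δȳ)(Δy_{t+1}−Δȳ) = -232.0100
Denominator Σ(Δy_t−Δȳ)² = 644.9000
r_1(Δy) = -232.0100 / 644.9000 = -0.360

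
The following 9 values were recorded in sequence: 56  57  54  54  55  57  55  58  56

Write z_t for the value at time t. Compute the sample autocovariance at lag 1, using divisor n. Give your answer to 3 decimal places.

-0.055

Mean z̄ = (56 + 57 + 54 + 54 + 55 + 57 + 55 + 58 + 56)/9 = 55.7778
Σ_{t=1}^{8}(z_t−z̄)(z_{t+1}−z̄) = -0.4938
γ_1 = -0.4938 / 9 = -0.055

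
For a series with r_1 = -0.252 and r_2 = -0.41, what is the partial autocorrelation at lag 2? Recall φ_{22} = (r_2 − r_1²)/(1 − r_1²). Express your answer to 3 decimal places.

-0.506

φ_{22} = (r_2 − r_1²) / (1 − r_1²)
r_1² = (-0.252)² = 0.063504
Numerator = -0.41 − 0.0635 = -0.4735; denominator = 1 − 0.0635 = 0.9365
φ_{22} = -0.4735 / 0.9365 = -0.506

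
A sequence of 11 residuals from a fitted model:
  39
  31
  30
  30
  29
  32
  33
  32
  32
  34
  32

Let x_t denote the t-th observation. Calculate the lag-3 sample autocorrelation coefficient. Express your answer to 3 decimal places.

-0.145

Mean x̄ = (39 + 31 + 30 + 30 + 29 + 32 + 33 + 32 + 32 + 34 + 32)/11 = 32.1818
Numerator Σ_{t=1}^{8}(x_t−x̄)(x_{t+3}−x̄) = -10.3719
Denominator Σ(x_t−x̄)² = 71.6364
r_3 = -10.3719 / 71.6364 = -0.145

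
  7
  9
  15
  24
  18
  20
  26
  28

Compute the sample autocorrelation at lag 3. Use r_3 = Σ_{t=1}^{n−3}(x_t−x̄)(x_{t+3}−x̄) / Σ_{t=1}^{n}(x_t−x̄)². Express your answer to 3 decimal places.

-0.064

Mean x̄ = (7 + 9 + 15 + 24 + 18 + 20 + 26 + 28)/8 = 18.3750
Deviations from mean: -11.3750, -9.3750, -3.3750, 5.6250, -0.3750, 1.6250, 7.6250, 9.6250
Σ(x_t−x̄)(x_{t+3}−x̄) = (-63.9844) + (3.5156) + (-5.4844) + (42.8906) + (-3.6094) = -26.6719
Denominator Σ(x_t−x̄)² = 413.8750
r_3 = -26.6719 / 413.8750 = -0.064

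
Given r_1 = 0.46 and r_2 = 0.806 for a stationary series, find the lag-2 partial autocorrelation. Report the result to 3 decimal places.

φ_{22} = (r_2 − r_1²) / (1 − r_1²)
r_1² = (0.46)² = 0.2116
Numerator = 0.806 − 0.2116 = 0.5944; denominator = 1 − 0.2116 = 0.7884
φ_{22} = 0.5944 / 0.7884 = 0.754

0.754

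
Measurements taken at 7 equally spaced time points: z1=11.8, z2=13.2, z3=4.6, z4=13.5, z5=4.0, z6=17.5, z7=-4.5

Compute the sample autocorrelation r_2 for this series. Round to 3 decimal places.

0.384

Mean z̄ = (11.8 + 13.2 + 4.6 + 13.5 + 4.0 + 17.5 − 4.5)/7 = 8.5857
Numerator Σ_{t=1}^{5}(z_t−z̄)(z_{t+2}−z̄) = 131.9567
Denominator Σ(z_t−z̄)² = 343.3886
r_2 = 131.9567 / 343.3886 = 0.384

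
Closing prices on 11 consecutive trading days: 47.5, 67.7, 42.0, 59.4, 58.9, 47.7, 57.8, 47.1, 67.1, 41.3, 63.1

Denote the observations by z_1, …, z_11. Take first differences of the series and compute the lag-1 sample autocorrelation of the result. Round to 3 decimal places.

-0.757

First differences Δz: 20.2, -25.7, 17.4, -0.5, -11.2, 10.1, -10.7, 20.0, -25.8, 21.8
Mean of differences = 1.5600
Numerator Σ(Δz_t−Δz̄)(Δz_{t+1}−Δz̄) = -2444.2996
Denominator Σ(Δz_t−Δz̄)² = 3230.0240
r_1(Δz) = -2444.2996 / 3230.0240 = -0.757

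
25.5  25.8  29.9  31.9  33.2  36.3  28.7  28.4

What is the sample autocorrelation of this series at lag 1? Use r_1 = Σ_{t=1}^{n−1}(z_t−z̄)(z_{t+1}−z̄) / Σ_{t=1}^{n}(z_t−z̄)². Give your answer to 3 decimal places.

0.413

Mean z̄ = (25.5 + 25.8 + 29.9 + 31.9 + 33.2 + 36.3 + 28.7 + 28.4)/8 = 29.9625
Deviations from mean: -4.4625, -4.1625, -0.0625, 1.9375, 3.2375, 6.3375, -1.2625, -1.5625
Σ(z_t−z̄)(z_{t+1}−z̄) = (18.5752) + (0.2602) + (-0.1211) + (6.2727) + (20.5177) + (-8.0011) + (1.9727) = 39.4761
Denominator Σ(z_t−z̄)² = 95.6788
r_1 = 39.4761 / 95.6788 = 0.413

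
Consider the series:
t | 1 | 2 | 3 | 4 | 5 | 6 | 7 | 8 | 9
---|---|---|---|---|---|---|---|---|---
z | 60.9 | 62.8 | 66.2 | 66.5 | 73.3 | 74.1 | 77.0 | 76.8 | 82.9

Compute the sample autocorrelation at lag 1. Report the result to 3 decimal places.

0.600

Mean z̄ = (60.9 + 62.8 + 66.2 + 66.5 + 73.3 + 74.1 + 77.0 + 76.8 + 82.9)/9 = 71.1667
Numerator Σ_{t=1}^{8}(z_t−z̄)(z_{t+1}−z̄) = 263.0022
Denominator Σ(z_t−z̄)² = 438.4400
r_1 = 263.0022 / 438.4400 = 0.600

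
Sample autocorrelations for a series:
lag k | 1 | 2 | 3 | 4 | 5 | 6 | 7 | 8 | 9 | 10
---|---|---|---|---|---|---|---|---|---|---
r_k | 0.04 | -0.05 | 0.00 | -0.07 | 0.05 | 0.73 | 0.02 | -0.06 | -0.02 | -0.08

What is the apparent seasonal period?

The largest autocorrelation is r_6 = 0.73; the remaining lags stay at or below 0.05.
The dominant spike at lag 6 indicates a seasonal period of 6.

6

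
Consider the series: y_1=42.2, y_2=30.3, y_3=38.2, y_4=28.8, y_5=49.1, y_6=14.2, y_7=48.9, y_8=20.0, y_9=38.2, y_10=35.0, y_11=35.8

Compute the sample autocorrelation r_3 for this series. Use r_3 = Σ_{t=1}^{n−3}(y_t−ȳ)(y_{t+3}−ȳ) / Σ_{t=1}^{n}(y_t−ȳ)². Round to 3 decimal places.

-0.474

Mean ȳ = (42.2 + 30.3 + 38.2 + 28.8 + 49.1 + 14.2 + 48.9 + 20.0 + 38.2 + 35.0 + 35.8)/11 = 34.6091
Numerator Σ_{t=1}^{8}(y_t−ȳ)(y_{t+3}−ȳ) = -559.6412
Denominator Σ(y_t−ȳ)² = 1181.4691
r_3 = -559.6412 / 1181.4691 = -0.474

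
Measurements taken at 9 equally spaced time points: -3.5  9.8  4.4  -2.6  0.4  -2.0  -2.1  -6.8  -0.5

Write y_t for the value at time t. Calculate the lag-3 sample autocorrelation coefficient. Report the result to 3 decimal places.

Mean ȳ = (-3.5 + 9.8 + 4.4 − 2.6 + 0.4 − 2.0 − 2.1 − 6.8 − 0.5)/9 = -0.3222
Σ(y_t−ȳ)(y_{t+3}−ȳ) = (7.2383) + (7.3105) + (-7.9228) + (4.0494) + (-4.6784) + (0.2983) = 6.2952
Denominator Σ(y_t−ȳ)² = 188.5356
r_3 = 6.2952 / 188.5356 = 0.033

0.033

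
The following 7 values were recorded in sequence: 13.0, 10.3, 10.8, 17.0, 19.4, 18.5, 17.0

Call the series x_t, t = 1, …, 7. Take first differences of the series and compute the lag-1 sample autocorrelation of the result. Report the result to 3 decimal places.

0.190

First differences Δx: -2.7, 0.5, 6.2, 2.4, -0.9, -1.5
Mean of differences = 0.6667
Numerator Σ(Δx_t−Δx̄)(Δx_{t+1}−Δx̄) = 9.9089
Denominator Σ(Δx_t−Δx̄)² = 52.1333
r_1(Δx) = 9.9089 / 52.1333 = 0.190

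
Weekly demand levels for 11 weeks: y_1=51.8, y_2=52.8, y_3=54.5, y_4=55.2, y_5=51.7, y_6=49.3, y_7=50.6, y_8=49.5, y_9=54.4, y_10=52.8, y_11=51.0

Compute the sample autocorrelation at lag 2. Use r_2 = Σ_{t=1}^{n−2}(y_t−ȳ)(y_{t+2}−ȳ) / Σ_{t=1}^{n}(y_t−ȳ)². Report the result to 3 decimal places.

Mean ȳ = (51.8 + 52.8 + 54.5 + 55.2 + 51.7 + 49.3 + 50.6 + 49.5 + 54.4 + 52.8 + 51.0)/11 = 52.1455
Numerator Σ_{t=1}^{9}(y_t−ȳ)(y_{t+2}−ȳ) = -8.1369
Denominator Σ(y_t−ȳ)² = 39.9273
r_2 = -8.1369 / 39.9273 = -0.204

-0.204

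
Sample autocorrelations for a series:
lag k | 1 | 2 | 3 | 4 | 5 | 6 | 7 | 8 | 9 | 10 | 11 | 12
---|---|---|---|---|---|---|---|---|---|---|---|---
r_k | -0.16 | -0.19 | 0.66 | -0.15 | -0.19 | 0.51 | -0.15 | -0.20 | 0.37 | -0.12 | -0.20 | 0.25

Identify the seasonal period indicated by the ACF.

3

The largest autocorrelation is r_3 = 0.66, with weaker echoes at lags 6 (0.51), 9 (0.37) and 12 (0.25); the remaining lags stay at or below -0.12.
The dominant spike at lag 3 indicates a seasonal period of 3.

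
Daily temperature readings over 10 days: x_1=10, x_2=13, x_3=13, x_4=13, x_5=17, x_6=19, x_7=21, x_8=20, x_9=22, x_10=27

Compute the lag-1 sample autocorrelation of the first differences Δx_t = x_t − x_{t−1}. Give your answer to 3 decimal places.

-0.083

First differences Δx: 3, 0, 0, 4, 2, 2, -1, 2, 5
Mean of differences = 1.8889
Numerator Σ(Δx_t−Δx̄)(Δx_{t+1}−Δx̄) = -2.5679
Denominator Σ(Δx_t−Δx̄)² = 30.8889
r_1(Δx) = -2.5679 / 30.8889 = -0.083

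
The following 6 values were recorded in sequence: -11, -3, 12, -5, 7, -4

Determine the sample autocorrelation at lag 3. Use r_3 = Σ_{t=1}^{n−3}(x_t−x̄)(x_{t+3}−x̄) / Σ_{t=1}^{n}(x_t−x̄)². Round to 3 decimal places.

Mean x̄ = (-11 − 3 + 12 − 5 + 7 − 4)/6 = -0.6667
Σ(x_t−x̄)(x_{t+3}−x̄) = (44.7778) + (-17.8889) + (-42.2222) = -15.3333
Denominator Σ(x_t−x̄)² = 361.3333
r_3 = -15.3333 / 361.3333 = -0.042

-0.042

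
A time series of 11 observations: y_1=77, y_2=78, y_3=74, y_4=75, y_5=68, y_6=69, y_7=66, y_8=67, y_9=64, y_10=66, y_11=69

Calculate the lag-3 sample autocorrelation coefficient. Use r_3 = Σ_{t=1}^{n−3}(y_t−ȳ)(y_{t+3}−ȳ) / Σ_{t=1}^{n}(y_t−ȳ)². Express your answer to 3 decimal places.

Mean ȳ = (77 + 78 + 74 + 75 + 68 + 69 + 66 + 67 + 64 + 66 + 69)/11 = 70.2727
Numerator Σ_{t=1}^{8}(y_t−ȳ)(y_{t+3}−ȳ) = 27.1405
Denominator Σ(y_t−ȳ)² = 236.1818
r_3 = 27.1405 / 236.1818 = 0.115

0.115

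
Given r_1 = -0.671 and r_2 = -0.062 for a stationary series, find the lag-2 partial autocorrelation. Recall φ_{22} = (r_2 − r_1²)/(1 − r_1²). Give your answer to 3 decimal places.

-0.932

φ_{22} = (r_2 − r_1²) / (1 − r_1²)
r_1² = (-0.671)² = 0.450241
Numerator = -0.062 − 0.4502 = -0.5122; denominator = 1 − 0.4502 = 0.5498
φ_{22} = -0.5122 / 0.5498 = -0.932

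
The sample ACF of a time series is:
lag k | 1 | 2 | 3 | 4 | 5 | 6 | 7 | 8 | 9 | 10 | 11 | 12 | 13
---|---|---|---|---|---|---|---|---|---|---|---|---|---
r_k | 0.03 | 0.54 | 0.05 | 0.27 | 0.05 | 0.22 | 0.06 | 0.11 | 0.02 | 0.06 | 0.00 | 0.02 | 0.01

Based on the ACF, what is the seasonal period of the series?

The largest autocorrelation is r_2 = 0.54, with weaker echoes at lags 4 (0.27) and 6 (0.22); the remaining lags stay at or below 0.11.
The dominant spike at lag 2 indicates a seasonal period of 2.

2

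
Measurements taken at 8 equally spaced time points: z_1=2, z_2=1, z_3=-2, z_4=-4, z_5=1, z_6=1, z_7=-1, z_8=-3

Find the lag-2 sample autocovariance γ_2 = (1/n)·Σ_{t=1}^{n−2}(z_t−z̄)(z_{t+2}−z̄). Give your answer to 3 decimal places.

-2.660

Mean z̄ = (2 + 1 − 2 − 4 + 1 + 1 − 1 − 3)/8 = -0.6250
Σ_{t=1}^{6}(z_t−z̄)(z_{t+2}−z̄) = -21.2813
γ_2 = -21.2813 / 8 = -2.660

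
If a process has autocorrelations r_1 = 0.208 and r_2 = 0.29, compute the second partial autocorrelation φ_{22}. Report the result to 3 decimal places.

φ_{22} = (r_2 − r_1²) / (1 − r_1²)
r_1² = (0.208)² = 0.043264
Numerator = 0.29 − 0.0433 = 0.2467; denominator = 1 − 0.0433 = 0.9567
φ_{22} = 0.2467 / 0.9567 = 0.258

0.258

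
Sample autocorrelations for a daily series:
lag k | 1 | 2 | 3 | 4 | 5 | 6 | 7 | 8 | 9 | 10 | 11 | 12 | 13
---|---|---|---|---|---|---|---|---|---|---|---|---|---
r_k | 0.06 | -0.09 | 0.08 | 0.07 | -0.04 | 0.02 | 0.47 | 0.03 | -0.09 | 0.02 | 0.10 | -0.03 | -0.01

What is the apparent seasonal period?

The largest autocorrelation is r_7 = 0.47; the remaining lags stay at or below 0.10.
The dominant spike at lag 7 indicates a seasonal period of 7.

7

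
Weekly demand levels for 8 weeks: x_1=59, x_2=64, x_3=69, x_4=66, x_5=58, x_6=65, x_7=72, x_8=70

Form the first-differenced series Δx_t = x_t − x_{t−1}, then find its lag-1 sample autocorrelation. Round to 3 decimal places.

First differences Δx: 5, 5, -3, -8, 7, 7, -2
Mean of differences = 1.5714
Numerator Σ(Δx_t−Δx̄)(Δx_{t+1}−Δx̄) = -2.0408
Denominator Σ(Δx_t−Δx̄)² = 207.7143
r_1(Δx) = -2.0408 / 207.7143 = -0.010

-0.010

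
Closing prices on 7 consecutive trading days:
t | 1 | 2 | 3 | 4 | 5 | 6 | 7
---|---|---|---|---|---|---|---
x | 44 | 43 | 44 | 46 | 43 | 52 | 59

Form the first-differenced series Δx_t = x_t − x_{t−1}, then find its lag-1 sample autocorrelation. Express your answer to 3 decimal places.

First differences Δx: -1, 1, 2, -3, 9, 7
Mean of differences = 2.5000
Numerator Σ(Δx_t−Δx̄)(Δx_{t+1}−Δx̄) = 2.2500
Denominator Σ(Δx_t−Δx̄)² = 107.5000
r_1(Δx) = 2.2500 / 107.5000 = 0.021

0.021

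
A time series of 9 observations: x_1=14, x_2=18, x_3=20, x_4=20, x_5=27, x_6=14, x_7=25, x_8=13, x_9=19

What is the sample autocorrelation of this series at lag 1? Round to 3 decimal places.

Mean x̄ = (14 + 18 + 20 + 20 + 27 + 14 + 25 + 13 + 19)/9 = 18.8889
Numerator Σ_{t=1}^{8}(x_t−x̄)(x_{t+1}−x̄) = -92.5679
Denominator Σ(x_t−x̄)² = 188.8889
r_1 = -92.5679 / 188.8889 = -0.490

-0.490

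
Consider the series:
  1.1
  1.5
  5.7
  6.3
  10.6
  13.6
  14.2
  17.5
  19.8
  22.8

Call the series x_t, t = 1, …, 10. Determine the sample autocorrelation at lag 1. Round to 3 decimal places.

Mean x̄ = (1.1 + 1.5 + 5.7 + 6.3 + 10.6 + 13.6 + 14.2 + 17.5 + 19.8 + 22.8)/10 = 11.3100
Numerator Σ_{t=1}^{9}(x_t−x̄)(x_{t+1}−x̄) = 359.8419
Denominator Σ(x_t−x̄)² = 513.5690
r_1 = 359.8419 / 513.5690 = 0.701

0.701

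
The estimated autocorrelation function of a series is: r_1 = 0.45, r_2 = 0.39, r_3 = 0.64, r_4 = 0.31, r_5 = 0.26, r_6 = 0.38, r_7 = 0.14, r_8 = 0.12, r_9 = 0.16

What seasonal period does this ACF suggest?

3

The largest autocorrelation is r_3 = 0.64; the remaining lags stay at or below 0.45. The elevated value at lag 1 (0.45), dropping to 0.39 at lag 2, reflects decaying short-term dependence rather than seasonality.
The dominant spike at lag 3 indicates a seasonal period of 3.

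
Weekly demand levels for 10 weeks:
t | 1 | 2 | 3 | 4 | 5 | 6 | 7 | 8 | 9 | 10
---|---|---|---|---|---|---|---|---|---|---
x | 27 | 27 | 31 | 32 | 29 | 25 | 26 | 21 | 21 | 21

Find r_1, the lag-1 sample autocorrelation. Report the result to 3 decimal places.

0.682

Mean x̄ = (27 + 27 + 31 + 32 + 29 + 25 + 26 + 21 + 21 + 21)/10 = 26.0000
Numerator Σ_{t=1}^{9}(x_t−x̄)(x_{t+1}−x̄) = 101.0000
Denominator Σ(x_t−x̄)² = 148.0000
r_1 = 101.0000 / 148.0000 = 0.682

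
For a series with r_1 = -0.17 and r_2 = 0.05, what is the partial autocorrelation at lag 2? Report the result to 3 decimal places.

0.022

φ_{22} = (r_2 − r_1²) / (1 − r_1²)
r_1² = (-0.17)² = 0.0289
Numerator = 0.05 − 0.0289 = 0.0211; denominator = 1 − 0.0289 = 0.9711
φ_{22} = 0.0211 / 0.9711 = 0.022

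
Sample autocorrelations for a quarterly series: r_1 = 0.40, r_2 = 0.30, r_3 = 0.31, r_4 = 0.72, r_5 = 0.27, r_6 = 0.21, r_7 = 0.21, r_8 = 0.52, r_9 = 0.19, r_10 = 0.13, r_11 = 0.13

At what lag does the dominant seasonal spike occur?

The largest autocorrelation is r_4 = 0.72, with a weaker echo at lag 8 (0.52); the remaining lags stay at or below 0.40. The elevated value at lag 1 (0.40), dropping to 0.30 at lag 2, reflects decaying short-term dependence rather than seasonality.
The dominant spike at lag 4 indicates a seasonal period of 4.

4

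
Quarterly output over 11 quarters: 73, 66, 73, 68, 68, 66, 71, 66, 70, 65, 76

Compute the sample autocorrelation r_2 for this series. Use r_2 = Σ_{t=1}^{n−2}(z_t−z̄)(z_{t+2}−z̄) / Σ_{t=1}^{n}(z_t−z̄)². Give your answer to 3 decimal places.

Mean z̄ = (73 + 66 + 73 + 68 + 68 + 66 + 71 + 66 + 70 + 65 + 76)/11 = 69.2727
Numerator Σ_{t=1}^{9}(z_t−z̄)(z_{t+2}−z̄) = 46.1240
Denominator Σ(z_t−z̄)² = 130.1818
r_2 = 46.1240 / 130.1818 = 0.354

0.354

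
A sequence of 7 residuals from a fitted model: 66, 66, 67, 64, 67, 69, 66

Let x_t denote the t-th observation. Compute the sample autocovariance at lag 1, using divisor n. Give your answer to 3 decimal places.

-0.353

Mean x̄ = (66 + 66 + 67 + 64 + 67 + 69 + 66)/7 = 66.4286
Deviations: -0.4286, -0.4286, 0.5714, -2.4286, 0.5714, 2.5714, -0.4286
Σ_{t=1}^{6}(x_t−x̄)(x_{t+1}−x̄) = -2.4694
γ_1 = -2.4694 / 7 = -0.353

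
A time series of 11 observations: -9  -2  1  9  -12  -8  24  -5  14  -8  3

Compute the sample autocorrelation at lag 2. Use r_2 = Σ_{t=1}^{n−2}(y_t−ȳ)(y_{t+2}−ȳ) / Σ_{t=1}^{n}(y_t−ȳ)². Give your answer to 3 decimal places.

Mean ȳ = (-9 − 2 + 1 + 9 − 12 − 8 + 24 − 5 + 14 − 8 + 3)/11 = 0.6364
Numerator Σ_{t=1}^{9}(y_t−ȳ)(y_{t+2}−ȳ) = 43.5537
Denominator Σ(y_t−ȳ)² = 1240.5455
r_2 = 43.5537 / 1240.5455 = 0.035

0.035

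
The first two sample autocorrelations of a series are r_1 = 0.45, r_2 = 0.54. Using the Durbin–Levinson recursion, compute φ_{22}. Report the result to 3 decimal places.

0.423

φ_{22} = (r_2 − r_1²) / (1 − r_1²)
r_1² = (0.45)² = 0.2025
Numerator = 0.54 − 0.2025 = 0.3375; denominator = 1 − 0.2025 = 0.7975
φ_{22} = 0.3375 / 0.7975 = 0.423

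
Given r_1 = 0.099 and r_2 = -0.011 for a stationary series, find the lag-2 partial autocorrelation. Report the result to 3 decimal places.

-0.021

φ_{22} = (r_2 − r_1²) / (1 − r_1²)
r_1² = (0.099)² = 0.009801
Numerator = -0.011 − 0.0098 = -0.0208; denominator = 1 − 0.0098 = 0.9902
φ_{22} = -0.0208 / 0.9902 = -0.021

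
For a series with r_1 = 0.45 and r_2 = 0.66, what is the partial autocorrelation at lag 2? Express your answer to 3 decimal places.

0.574

φ_{22} = (r_2 − r_1²) / (1 − r_1²)
r_1² = (0.45)² = 0.2025
Numerator = 0.66 − 0.2025 = 0.4575; denominator = 1 − 0.2025 = 0.7975
φ_{22} = 0.4575 / 0.7975 = 0.574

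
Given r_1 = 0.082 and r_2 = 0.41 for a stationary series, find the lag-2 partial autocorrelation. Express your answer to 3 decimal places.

φ_{22} = (r_2 − r_1²) / (1 − r_1²)
r_1² = (0.082)² = 0.006724
Numerator = 0.41 − 0.0067 = 0.4033; denominator = 1 − 0.0067 = 0.9933
φ_{22} = 0.4033 / 0.9933 = 0.406

0.406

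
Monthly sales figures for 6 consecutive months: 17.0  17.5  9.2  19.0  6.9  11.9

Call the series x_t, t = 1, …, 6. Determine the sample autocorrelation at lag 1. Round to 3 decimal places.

-0.426

Mean x̄ = (17.0 + 17.5 + 9.2 + 19.0 + 6.9 + 11.9)/6 = 13.5833
Σ(x_t−x̄)(x_{t+1}−x̄) = (13.3819) + (-17.1681) + (-23.7431) + (-36.2014) + (11.2503) = -52.4803
Denominator Σ(x_t−x̄)² = 123.0683
r_1 = -52.4803 / 123.0683 = -0.426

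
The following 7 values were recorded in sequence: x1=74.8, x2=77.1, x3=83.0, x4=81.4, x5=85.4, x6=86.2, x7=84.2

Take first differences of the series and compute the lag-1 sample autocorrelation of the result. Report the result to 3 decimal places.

-0.358

First differences Δx: 2.3, 5.9, -1.6, 4.0, 0.8, -2.0
Mean of differences = 1.5667
Numerator Σ(Δx_t−Δx̄)(Δx_{t+1}−Δx̄) = -17.3811
Denominator Σ(Δx_t−Δx̄)² = 48.5733
r_1(Δx) = -17.3811 / 48.5733 = -0.358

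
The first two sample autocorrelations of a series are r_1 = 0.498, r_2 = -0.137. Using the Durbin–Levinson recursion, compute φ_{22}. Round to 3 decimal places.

-0.512

φ_{22} = (r_2 − r_1²) / (1 − r_1²)
r_1² = (0.498)² = 0.248004
Numerator = -0.137 − 0.2480 = -0.3850; denominator = 1 − 0.2480 = 0.7520
φ_{22} = -0.3850 / 0.7520 = -0.512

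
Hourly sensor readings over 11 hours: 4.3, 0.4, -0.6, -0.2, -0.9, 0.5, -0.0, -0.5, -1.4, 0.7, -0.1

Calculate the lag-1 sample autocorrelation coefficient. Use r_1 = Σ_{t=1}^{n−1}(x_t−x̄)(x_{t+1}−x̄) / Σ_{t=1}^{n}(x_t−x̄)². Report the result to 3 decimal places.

Mean x̄ = (4.3 + 0.4 − 0.6 − 0.2 − 0.9 + 0.5 − 0.0 − 0.5 − 1.4 + 0.7 − 0.1)/11 = 0.2000
Numerator Σ_{t=1}^{10}(x_t−x̄)(x_{t+1}−x̄) = 1.3400
Denominator Σ(x_t−x̄)² = 22.3800
r_1 = 1.3400 / 22.3800 = 0.060

0.060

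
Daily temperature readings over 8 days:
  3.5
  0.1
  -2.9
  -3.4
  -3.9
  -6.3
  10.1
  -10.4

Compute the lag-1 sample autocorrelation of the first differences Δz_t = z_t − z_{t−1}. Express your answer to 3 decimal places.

First differences Δz: -3.4, -3.0, -0.5, -0.5, -2.4, 16.4, -20.5
Mean of differences = -1.9857
Numerator Σ(Δz_t−Δz̄)(Δz_{t+1}−Δz̄) = -346.4959
Denominator Σ(Δz_t−Δz̄)² = 688.4286
r_1(Δz) = -346.4959 / 688.4286 = -0.503

-0.503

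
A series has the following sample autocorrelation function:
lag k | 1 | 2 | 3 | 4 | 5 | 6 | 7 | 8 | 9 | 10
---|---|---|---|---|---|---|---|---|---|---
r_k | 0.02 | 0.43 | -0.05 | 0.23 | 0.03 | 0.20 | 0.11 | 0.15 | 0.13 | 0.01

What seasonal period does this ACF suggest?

The largest autocorrelation is r_2 = 0.43, with weaker echoes at lags 4 (0.23), 6 (0.20) and 8 (0.15); the remaining lags stay at or below 0.13.
The dominant spike at lag 2 indicates a seasonal period of 2.

2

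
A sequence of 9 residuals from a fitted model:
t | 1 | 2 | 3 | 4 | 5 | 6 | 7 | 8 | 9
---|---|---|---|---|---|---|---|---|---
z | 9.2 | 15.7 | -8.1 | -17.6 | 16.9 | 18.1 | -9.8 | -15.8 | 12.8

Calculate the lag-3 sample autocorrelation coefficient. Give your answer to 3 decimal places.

0.020

Mean z̄ = (9.2 + 15.7 − 8.1 − 17.6 + 16.9 + 18.1 − 9.8 − 15.8 + 12.8)/9 = 2.3778
Numerator Σ_{t=1}^{6}(z_t−z̄)(z_{t+3}−z̄) = 35.6052
Denominator Σ(z_t−z̄)² = 1778.3556
r_3 = 35.6052 / 1778.3556 = 0.020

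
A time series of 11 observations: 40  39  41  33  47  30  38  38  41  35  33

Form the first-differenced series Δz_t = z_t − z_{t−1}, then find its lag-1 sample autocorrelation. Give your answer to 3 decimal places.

First differences Δz: -1, 2, -8, 14, -17, 8, 0, 3, -6, -2
Mean of differences = -0.7000
Numerator Σ(Δz_t−Δz̄)(Δz_{t+1}−Δz̄) = -513.2900
Denominator Σ(Δz_t−Δz̄)² = 662.1000
r_1(Δz) = -513.2900 / 662.1000 = -0.775

-0.775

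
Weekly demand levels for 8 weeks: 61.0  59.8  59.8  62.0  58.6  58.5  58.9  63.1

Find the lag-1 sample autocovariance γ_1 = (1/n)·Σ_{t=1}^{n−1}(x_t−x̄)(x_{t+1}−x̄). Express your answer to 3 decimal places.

-0.319

Mean x̄ = (61.0 + 59.8 + 59.8 + 62.0 + 58.6 + 58.5 + 58.9 + 63.1)/8 = 60.2125
Deviations: 0.7875, -0.4125, -0.4125, 1.7875, -1.6125, -1.7125, -1.3125, 2.8875
Σ_{t=1}^{7}(x_t−x̄)(x_{t+1}−x̄) = -2.5552
γ_1 = -2.5552 / 8 = -0.319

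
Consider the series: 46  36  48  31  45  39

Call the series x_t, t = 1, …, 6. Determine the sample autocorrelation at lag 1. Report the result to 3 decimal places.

Mean x̄ = (46 + 36 + 48 + 31 + 45 + 39)/6 = 40.8333
Numerator Σ_{t=1}^{5}(x_t−x̄)(x_{t+1}−x̄) = -178.6944
Denominator Σ(x_t−x̄)² = 218.8333
r_1 = -178.6944 / 218.8333 = -0.817

-0.817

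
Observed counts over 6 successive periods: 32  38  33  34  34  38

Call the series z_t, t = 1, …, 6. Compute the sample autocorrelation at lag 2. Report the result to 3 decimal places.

0.044

Mean z̄ = (32 + 38 + 33 + 34 + 34 + 38)/6 = 34.8333
Numerator Σ_{t=1}^{4}(z_t−z̄)(z_{t+2}−z̄) = 1.4444
Denominator Σ(z_t−z̄)² = 32.8333
r_2 = 1.4444 / 32.8333 = 0.044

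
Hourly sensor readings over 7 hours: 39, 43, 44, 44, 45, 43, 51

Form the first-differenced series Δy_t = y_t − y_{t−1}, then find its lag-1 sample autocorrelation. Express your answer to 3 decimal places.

First differences Δy: 4, 1, 0, 1, -2, 8
Mean of differences = 2.0000
Numerator Σ(Δy_t−Δȳ)(Δy_{t+1}−Δȳ) = -18.0000
Denominator Σ(Δy_t−Δȳ)² = 62.0000
r_1(Δy) = -18.0000 / 62.0000 = -0.290

-0.290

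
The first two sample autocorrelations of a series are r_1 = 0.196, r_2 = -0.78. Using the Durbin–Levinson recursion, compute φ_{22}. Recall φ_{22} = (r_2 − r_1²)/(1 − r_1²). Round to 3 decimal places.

φ_{22} = (r_2 − r_1²) / (1 − r_1²)
r_1² = (0.196)² = 0.038416
Numerator = -0.78 − 0.0384 = -0.8184; denominator = 1 − 0.0384 = 0.9616
φ_{22} = -0.8184 / 0.9616 = -0.851

-0.851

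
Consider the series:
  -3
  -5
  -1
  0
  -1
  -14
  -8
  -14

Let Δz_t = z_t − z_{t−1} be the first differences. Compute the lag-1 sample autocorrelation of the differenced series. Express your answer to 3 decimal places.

First differences Δz: -2, 4, 1, -1, -13, 6, -6
Mean of differences = -1.5714
Numerator Σ(Δz_t−Δz̄)(Δz_{t+1}−Δz̄) = -113.1837
Denominator Σ(Δz_t−Δz̄)² = 245.7143
r_1(Δz) = -113.1837 / 245.7143 = -0.461

-0.461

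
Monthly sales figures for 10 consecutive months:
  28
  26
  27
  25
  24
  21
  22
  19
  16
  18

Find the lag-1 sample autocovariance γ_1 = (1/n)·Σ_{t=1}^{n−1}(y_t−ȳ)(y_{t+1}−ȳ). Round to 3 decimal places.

Mean ȳ = (28 + 26 + 27 + 25 + 24 + 21 + 22 + 19 + 16 + 18)/10 = 22.6000
Σ_{t=1}^{9}(y_t−ȳ)(y_{t+1}−ȳ) = 102.2400
γ_1 = 102.2400 / 10 = 10.224

10.224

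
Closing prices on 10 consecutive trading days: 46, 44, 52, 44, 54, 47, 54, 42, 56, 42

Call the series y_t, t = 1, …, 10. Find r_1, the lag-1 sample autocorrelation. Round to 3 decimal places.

-0.739

Mean ȳ = (46 + 44 + 52 + 44 + 54 + 47 + 54 + 42 + 56 + 42)/10 = 48.1000
Numerator Σ_{t=1}^{9}(y_t−ȳ)(y_{t+1}−ȳ) = -192.9100
Denominator Σ(y_t−ȳ)² = 260.9000
r_1 = -192.9100 / 260.9000 = -0.739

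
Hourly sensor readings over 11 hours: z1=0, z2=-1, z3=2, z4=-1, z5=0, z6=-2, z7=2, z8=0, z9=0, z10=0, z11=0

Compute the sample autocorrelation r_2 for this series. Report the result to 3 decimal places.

Mean z̄ = (0 − 1 + 2 − 1 + 0 − 2 + 2 + 0 + 0 + 0 + 0)/11 = 0.0000
Numerator Σ_{t=1}^{9}(z_t−z̄)(z_{t+2}−z̄) = 3.0000
Denominator Σ(z_t−z̄)² = 14.0000
r_2 = 3.0000 / 14.0000 = 0.214

0.214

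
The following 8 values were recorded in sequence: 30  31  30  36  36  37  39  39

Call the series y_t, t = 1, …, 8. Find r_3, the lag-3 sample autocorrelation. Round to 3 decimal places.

-0.103

Mean ȳ = (30 + 31 + 30 + 36 + 36 + 37 + 39 + 39)/8 = 34.7500
Deviations from mean: -4.7500, -3.7500, -4.7500, 1.2500, 1.2500, 2.2500, 4.2500, 4.2500
Numerator Σ_{t=1}^{5}(y_t−ȳ)(y_{t+3}−ȳ) = -10.6875
Denominator Σ(y_t−ȳ)² = 103.5000
r_3 = -10.6875 / 103.5000 = -0.103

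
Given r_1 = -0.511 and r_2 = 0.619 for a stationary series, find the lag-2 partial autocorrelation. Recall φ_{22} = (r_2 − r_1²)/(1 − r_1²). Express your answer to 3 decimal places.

φ_{22} = (r_2 − r_1²) / (1 − r_1²)
r_1² = (-0.511)² = 0.261121
Numerator = 0.619 − 0.2611 = 0.3579; denominator = 1 − 0.2611 = 0.7389
φ_{22} = 0.3579 / 0.7389 = 0.484

0.484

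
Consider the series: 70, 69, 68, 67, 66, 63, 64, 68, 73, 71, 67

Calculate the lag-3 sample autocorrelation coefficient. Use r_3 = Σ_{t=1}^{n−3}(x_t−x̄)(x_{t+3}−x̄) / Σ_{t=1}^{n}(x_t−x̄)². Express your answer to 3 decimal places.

-0.459

Mean x̄ = (70 + 69 + 68 + 67 + 66 + 63 + 64 + 68 + 73 + 71 + 67)/11 = 67.8182
Numerator Σ_{t=1}^{8}(x_t−x̄)(x_{t+3}−x̄) = -39.2810
Denominator Σ(x_t−x̄)² = 85.6364
r_3 = -39.2810 / 85.6364 = -0.459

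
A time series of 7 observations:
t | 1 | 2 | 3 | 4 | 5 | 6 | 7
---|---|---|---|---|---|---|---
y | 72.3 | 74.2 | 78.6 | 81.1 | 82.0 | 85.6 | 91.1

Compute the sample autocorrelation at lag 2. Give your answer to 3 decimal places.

0.111

Mean ȳ = (72.3 + 74.2 + 78.6 + 81.1 + 82.0 + 85.6 + 91.1)/7 = 80.7000
Deviations from mean: -8.4000, -6.5000, -2.1000, 0.4000, 1.3000, 4.9000, 10.4000
Σ(y_t−ȳ)(y_{t+2}−ȳ) = (17.6400) + (-2.6000) + (-2.7300) + (1.9600) + (13.5200) = 27.7900
Denominator Σ(y_t−ȳ)² = 251.2400
r_2 = 27.7900 / 251.2400 = 0.111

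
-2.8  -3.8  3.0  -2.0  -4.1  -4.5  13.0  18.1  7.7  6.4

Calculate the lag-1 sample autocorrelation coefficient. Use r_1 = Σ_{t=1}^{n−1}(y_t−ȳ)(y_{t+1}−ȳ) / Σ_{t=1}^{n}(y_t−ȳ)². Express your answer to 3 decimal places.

0.507

Mean ȳ = (-2.8 − 3.8 + 3.0 − 2.0 − 4.1 − 4.5 + 13.0 + 18.1 + 7.7 + 6.4)/10 = 3.1000
Numerator Σ_{t=1}^{9}(y_t−ȳ)(y_{t+1}−ȳ) = 290.7900
Denominator Σ(y_t−ȳ)² = 573.1000
r_1 = 290.7900 / 573.1000 = 0.507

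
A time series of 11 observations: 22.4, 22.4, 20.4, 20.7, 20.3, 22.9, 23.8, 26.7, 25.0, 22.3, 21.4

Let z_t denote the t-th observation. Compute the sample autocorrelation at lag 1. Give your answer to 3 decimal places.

0.586

Mean z̄ = (22.4 + 22.4 + 20.4 + 20.7 + 20.3 + 22.9 + 23.8 + 26.7 + 25.0 + 22.3 + 21.4)/11 = 22.5727
Numerator Σ_{t=1}^{10}(z_t−z̄)(z_{t+1}−z̄) = 23.1293
Denominator Σ(z_t−z̄)² = 39.4418
r_1 = 23.1293 / 39.4418 = 0.586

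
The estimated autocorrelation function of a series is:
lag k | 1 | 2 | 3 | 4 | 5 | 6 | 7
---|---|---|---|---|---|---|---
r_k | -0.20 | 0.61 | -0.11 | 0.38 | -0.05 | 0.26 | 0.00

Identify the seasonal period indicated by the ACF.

The largest autocorrelation is r_2 = 0.61, with weaker echoes at lags 4 (0.38) and 6 (0.26); the remaining lags stay at or below 0.00.
The dominant spike at lag 2 indicates a seasonal period of 2.

2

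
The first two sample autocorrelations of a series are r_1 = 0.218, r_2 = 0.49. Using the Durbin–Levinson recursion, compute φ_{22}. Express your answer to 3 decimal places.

0.465

φ_{22} = (r_2 − r_1²) / (1 − r_1²)
r_1² = (0.218)² = 0.047524
Numerator = 0.49 − 0.0475 = 0.4425; denominator = 1 − 0.0475 = 0.9525
φ_{22} = 0.4425 / 0.9525 = 0.465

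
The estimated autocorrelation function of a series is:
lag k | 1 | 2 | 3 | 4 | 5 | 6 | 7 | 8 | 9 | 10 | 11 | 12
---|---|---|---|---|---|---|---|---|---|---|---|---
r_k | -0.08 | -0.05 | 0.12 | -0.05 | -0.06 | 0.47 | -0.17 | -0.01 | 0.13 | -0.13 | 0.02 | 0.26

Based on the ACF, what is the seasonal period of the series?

6

The largest autocorrelation is r_6 = 0.47, with a weaker echo at lag 12 (0.26); the remaining lags stay at or below 0.13.
The dominant spike at lag 6 indicates a seasonal period of 6.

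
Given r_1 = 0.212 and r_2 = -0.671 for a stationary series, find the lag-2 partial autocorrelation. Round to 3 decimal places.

φ_{22} = (r_2 − r_1²) / (1 − r_1²)
r_1² = (0.212)² = 0.044944
Numerator = -0.671 − 0.0449 = -0.7159; denominator = 1 − 0.0449 = 0.9551
φ_{22} = -0.7159 / 0.9551 = -0.750

-0.750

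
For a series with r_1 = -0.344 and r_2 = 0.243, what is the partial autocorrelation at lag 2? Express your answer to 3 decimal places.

0.141

φ_{22} = (r_2 − r_1²) / (1 − r_1²)
r_1² = (-0.344)² = 0.118336
Numerator = 0.243 − 0.1183 = 0.1247; denominator = 1 − 0.1183 = 0.8817
φ_{22} = 0.1247 / 0.8817 = 0.141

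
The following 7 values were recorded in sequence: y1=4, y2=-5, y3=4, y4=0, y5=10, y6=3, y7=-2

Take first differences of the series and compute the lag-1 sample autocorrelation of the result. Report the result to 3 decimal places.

-0.535

First differences Δy: -9, 9, -4, 10, -7, -5
Mean of differences = -1.0000
Numerator Σ(Δy_t−Δȳ)(Δy_{t+1}−Δȳ) = -185.0000
Denominator Σ(Δy_t−Δȳ)² = 346.0000
r_1(Δy) = -185.0000 / 346.0000 = -0.535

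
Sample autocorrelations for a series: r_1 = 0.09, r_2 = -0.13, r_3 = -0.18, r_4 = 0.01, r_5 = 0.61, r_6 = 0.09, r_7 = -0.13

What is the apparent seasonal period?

5

The largest autocorrelation is r_5 = 0.61; the remaining lags stay at or below 0.09.
The dominant spike at lag 5 indicates a seasonal period of 5.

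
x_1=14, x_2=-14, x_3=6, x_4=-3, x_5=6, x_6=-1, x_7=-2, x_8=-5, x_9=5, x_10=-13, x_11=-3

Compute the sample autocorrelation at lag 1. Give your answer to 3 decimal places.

-0.547

Mean x̄ = (14 − 14 + 6 − 3 + 6 − 1 − 2 − 5 + 5 − 13 − 3)/11 = -0.9091
Numerator Σ_{t=1}^{10}(x_t−x̄)(x_{t+1}−x̄) = -380.9174
Denominator Σ(x_t−x̄)² = 696.9091
r_1 = -380.9174 / 696.9091 = -0.547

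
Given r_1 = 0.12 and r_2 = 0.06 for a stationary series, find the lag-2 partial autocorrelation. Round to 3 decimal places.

φ_{22} = (r_2 − r_1²) / (1 − r_1²)
r_1² = (0.12)² = 0.0144
Numerator = 0.06 − 0.0144 = 0.0456; denominator = 1 − 0.0144 = 0.9856
φ_{22} = 0.0456 / 0.9856 = 0.046

0.046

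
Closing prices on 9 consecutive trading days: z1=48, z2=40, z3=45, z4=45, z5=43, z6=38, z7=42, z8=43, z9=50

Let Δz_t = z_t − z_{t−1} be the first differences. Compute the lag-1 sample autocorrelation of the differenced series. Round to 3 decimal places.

-0.217

First differences Δz: -8, 5, 0, -2, -5, 4, 1, 7
Mean of differences = 0.2500
Numerator Σ(Δz_t−Δz̄)(Δz_{t+1}−Δz̄) = -39.8125
Denominator Σ(Δz_t−Δz̄)² = 183.5000
r_1(Δz) = -39.8125 / 183.5000 = -0.217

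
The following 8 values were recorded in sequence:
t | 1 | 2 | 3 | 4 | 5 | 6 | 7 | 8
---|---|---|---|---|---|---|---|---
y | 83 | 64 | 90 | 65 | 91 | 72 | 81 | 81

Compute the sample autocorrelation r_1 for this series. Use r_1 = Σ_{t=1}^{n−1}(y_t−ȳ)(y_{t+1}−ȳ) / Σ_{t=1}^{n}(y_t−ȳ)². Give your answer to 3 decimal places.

Mean ȳ = (83 + 64 + 90 + 65 + 91 + 72 + 81 + 81)/8 = 78.3750
Deviations from mean: 4.6250, -14.3750, 11.6250, -13.3750, 12.6250, -6.3750, 2.6250, 2.6250
Numerator Σ_{t=1}^{7}(y_t−ȳ)(y_{t+1}−ȳ) = -648.2656
Denominator Σ(y_t−ȳ)² = 755.8750
r_1 = -648.2656 / 755.8750 = -0.858

-0.858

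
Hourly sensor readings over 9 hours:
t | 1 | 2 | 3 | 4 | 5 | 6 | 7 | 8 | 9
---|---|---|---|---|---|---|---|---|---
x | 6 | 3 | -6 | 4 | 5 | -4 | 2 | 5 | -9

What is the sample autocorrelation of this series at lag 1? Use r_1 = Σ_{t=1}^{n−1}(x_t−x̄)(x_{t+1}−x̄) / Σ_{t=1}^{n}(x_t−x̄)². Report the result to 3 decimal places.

Mean x̄ = (6 + 3 − 6 + 4 + 5 − 4 + 2 + 5 − 9)/9 = 0.6667
Numerator Σ_{t=1}^{8}(x_t−x̄)(x_{t+1}−x̄) = -73.4444
Denominator Σ(x_t−x̄)² = 244.0000
r_1 = -73.4444 / 244.0000 = -0.301

-0.301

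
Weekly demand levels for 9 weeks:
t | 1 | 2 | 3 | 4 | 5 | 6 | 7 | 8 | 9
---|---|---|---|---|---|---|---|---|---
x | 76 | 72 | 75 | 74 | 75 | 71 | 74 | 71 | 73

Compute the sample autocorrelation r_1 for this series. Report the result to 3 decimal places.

Mean x̄ = (76 + 72 + 75 + 74 + 75 + 71 + 74 + 71 + 73)/9 = 73.4444
Numerator Σ_{t=1}^{8}(x_t−x̄)(x_{t+1}−x̄) = -9.6420
Denominator Σ(x_t−x̄)² = 26.2222
r_1 = -9.6420 / 26.2222 = -0.368

-0.368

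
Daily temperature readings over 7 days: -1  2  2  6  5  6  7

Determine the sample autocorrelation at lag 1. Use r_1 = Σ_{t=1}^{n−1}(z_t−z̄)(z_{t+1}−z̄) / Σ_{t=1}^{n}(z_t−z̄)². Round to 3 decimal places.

0.396

Mean z̄ = (-1 + 2 + 2 + 6 + 5 + 6 + 7)/7 = 3.8571
Numerator Σ_{t=1}^{6}(z_t−z̄)(z_{t+1}−z̄) = 20.1224
Denominator Σ(z_t−z̄)² = 50.8571
r_1 = 20.1224 / 50.8571 = 0.396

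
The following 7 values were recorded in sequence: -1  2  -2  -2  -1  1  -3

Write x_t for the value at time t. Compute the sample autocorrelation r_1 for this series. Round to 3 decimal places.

-0.342

Mean x̄ = (-1 + 2 − 2 − 2 − 1 + 1 − 3)/7 = -0.8571
Deviations from mean: -0.1429, 2.8571, -1.1429, -1.1429, -0.1429, 1.8571, -2.1429
Numerator Σ_{t=1}^{6}(x_t−x̄)(x_{t+1}−x̄) = -6.4490
Denominator Σ(x_t−x̄)² = 18.8571
r_1 = -6.4490 / 18.8571 = -0.342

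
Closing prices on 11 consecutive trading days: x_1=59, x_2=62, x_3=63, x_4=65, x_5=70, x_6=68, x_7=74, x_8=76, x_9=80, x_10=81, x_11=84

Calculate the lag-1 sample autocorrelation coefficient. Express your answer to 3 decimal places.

0.707

Mean x̄ = (59 + 62 + 63 + 65 + 70 + 68 + 74 + 76 + 80 + 81 + 84)/11 = 71.0909
Numerator Σ_{t=1}^{10}(x_t−x̄)(x_{t+1}−x̄) = 507.9917
Denominator Σ(x_t−x̄)² = 718.9091
r_1 = 507.9917 / 718.9091 = 0.707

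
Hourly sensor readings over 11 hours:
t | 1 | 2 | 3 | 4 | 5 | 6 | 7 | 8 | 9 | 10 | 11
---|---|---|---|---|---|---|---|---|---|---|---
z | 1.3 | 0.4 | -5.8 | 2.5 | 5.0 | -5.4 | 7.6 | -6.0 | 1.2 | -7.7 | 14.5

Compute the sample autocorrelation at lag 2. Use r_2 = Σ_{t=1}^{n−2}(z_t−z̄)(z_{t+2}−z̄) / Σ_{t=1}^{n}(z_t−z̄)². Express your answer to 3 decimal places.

Mean z̄ = (1.3 + 0.4 − 5.8 + 2.5 + 5.0 − 5.4 + 7.6 − 6.0 + 1.2 − 7.7 + 14.5)/11 = 0.6909
Numerator Σ_{t=1}^{9}(z_t−z̄)(z_{t+2}−z̄) = 93.7471
Denominator Σ(z_t−z̄)² = 455.3891
r_2 = 93.7471 / 455.3891 = 0.206

0.206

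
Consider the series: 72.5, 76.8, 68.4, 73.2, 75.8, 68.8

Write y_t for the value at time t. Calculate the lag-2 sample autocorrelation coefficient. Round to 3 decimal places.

Mean ȳ = (72.5 + 76.8 + 68.4 + 73.2 + 75.8 + 68.8)/6 = 72.5833
Deviations from mean: -0.0833, 4.2167, -4.1833, 0.6167, 3.2167, -3.7833
Σ(y_t−ȳ)(y_{t+2}−ȳ) = (0.3486) + (2.6003) + (-13.4564) + (-2.3331) = -12.8406
Denominator Σ(y_t−ȳ)² = 60.3283
r_2 = -12.8406 / 60.3283 = -0.213

-0.213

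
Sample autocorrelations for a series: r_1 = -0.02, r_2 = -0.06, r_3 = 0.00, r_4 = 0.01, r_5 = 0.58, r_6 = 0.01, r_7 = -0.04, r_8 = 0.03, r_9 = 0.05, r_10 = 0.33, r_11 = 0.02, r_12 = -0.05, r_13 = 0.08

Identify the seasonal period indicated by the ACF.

The largest autocorrelation is r_5 = 0.58, with a weaker echo at lag 10 (0.33); the remaining lags stay at or below 0.08.
The dominant spike at lag 5 indicates a seasonal period of 5.

5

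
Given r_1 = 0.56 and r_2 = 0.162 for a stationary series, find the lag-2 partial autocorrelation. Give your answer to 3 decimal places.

-0.221

φ_{22} = (r_2 − r_1²) / (1 − r_1²)
r_1² = (0.56)² = 0.3136
Numerator = 0.162 − 0.3136 = -0.1516; denominator = 1 − 0.3136 = 0.6864
φ_{22} = -0.1516 / 0.6864 = -0.221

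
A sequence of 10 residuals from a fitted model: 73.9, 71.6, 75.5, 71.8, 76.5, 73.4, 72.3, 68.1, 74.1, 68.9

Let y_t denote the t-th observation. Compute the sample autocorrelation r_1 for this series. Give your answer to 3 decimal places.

-0.278

Mean ȳ = (73.9 + 71.6 + 75.5 + 71.8 + 76.5 + 73.4 + 72.3 + 68.1 + 74.1 + 68.9)/10 = 72.6100
Numerator Σ_{t=1}^{9}(y_t−ȳ)(y_{t+1}−ȳ) = -17.7351
Denominator Σ(y_t−ȳ)² = 63.8690
r_1 = -17.7351 / 63.8690 = -0.278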